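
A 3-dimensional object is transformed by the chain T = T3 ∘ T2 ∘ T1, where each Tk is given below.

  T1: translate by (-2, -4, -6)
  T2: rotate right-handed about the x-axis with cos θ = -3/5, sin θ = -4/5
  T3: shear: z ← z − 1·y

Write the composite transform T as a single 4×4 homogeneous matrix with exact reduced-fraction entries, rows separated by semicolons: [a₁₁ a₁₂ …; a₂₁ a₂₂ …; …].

T = [1 0 0 -2; 0 -3/5 4/5 -12/5; 0 -1/5 -7/5 46/5; 0 0 0 1]

T1 = [1 0 0 -2; 0 1 0 -4; 0 0 1 -6; 0 0 0 1]
T2·T1 = [1 0 0 -2; 0 -3/5 4/5 -12/5; 0 -4/5 -3/5 34/5; 0 0 0 1]
T3·…·T1 = [1 0 0 -2; 0 -3/5 4/5 -12/5; 0 -1/5 -7/5 46/5; 0 0 0 1]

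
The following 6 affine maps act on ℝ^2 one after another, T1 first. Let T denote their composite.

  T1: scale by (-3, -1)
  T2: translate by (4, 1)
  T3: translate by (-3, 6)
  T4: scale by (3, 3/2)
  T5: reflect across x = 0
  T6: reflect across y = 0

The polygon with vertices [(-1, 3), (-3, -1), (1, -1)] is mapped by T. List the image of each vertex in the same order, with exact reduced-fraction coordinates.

image vertices: (-12, -6), (-30, -12), (6, -12)

T1 scale by (-3, -1): (-1, 3) → (3, -3); (-3, -1) → (9, 1); (1, -1) → (-3, 1)
T2 translate by (4, 1): (3, -3) → (7, -2); (9, 1) → (13, 2); (-3, 1) → (1, 2)
T3 translate by (-3, 6): (7, -2) → (4, 4); (13, 2) → (10, 8); (1, 2) → (-2, 8)
T4 scale by (3, 3/2): (4, 4) → (12, 6); (10, 8) → (30, 12); (-2, 8) → (-6, 12)
T5 reflect across x = 0: (12, 6) → (-12, 6); (30, 12) → (-30, 12); (-6, 12) → (6, 12)
T6 reflect across y = 0: (-12, 6) → (-12, -6); (-30, 12) → (-30, -12); (6, 12) → (6, -12)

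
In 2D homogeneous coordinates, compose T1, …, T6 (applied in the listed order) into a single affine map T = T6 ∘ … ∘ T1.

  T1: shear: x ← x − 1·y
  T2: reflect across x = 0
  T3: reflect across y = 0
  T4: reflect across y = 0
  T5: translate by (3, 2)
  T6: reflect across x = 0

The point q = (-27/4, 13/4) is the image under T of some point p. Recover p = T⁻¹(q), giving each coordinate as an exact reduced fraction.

p = (-5/2, 5/4)

T1 = [1 -1 0; 0 1 0; 0 0 1]
T2·T1 = [-1 1 0; 0 1 0; 0 0 1]
T3·…·T1 = [-1 1 0; 0 -1 0; 0 0 1]
T4·…·T1 = [-1 1 0; 0 1 0; 0 0 1]
T5·…·T1 = [-1 1 3; 0 1 2; 0 0 1]
T6·…·T1 = [1 -1 -3; 0 1 2; 0 0 1]
det M = 1; M⁻¹ = [1 1 1; 0 1 -2; 0 0 1]
M⁻¹ · (-27/4, 13/4)ᵀ = (-5/2, 5/4)ᵀ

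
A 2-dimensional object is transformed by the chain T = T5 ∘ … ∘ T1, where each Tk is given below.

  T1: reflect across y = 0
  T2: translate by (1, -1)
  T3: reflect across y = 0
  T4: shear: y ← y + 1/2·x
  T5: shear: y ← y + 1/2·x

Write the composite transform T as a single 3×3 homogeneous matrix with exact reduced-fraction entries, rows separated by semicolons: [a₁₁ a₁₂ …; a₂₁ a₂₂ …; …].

T = [1 0 1; 1 1 2; 0 0 1]

T1 = [1 0 0; 0 -1 0; 0 0 1]
T2·T1 = [1 0 1; 0 -1 -1; 0 0 1]
T3·…·T1 = [1 0 1; 0 1 1; 0 0 1]
T4·…·T1 = [1 0 1; 1/2 1 3/2; 0 0 1]
T5·…·T1 = [1 0 1; 1 1 2; 0 0 1]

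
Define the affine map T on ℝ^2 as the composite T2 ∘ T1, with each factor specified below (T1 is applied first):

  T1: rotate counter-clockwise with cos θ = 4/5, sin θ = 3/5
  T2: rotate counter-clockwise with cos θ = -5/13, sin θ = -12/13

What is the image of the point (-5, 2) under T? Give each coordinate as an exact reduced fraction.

T(p) = (46/65, 347/65)

T1 rotate counter-clockwise with cos θ = 4/5, sin θ = 3/5: (-5, 2) → (-26/5, -7/5)
T2 rotate counter-clockwise with cos θ = -5/13, sin θ = -12/13: (-26/5, -7/5) → (46/65, 347/65)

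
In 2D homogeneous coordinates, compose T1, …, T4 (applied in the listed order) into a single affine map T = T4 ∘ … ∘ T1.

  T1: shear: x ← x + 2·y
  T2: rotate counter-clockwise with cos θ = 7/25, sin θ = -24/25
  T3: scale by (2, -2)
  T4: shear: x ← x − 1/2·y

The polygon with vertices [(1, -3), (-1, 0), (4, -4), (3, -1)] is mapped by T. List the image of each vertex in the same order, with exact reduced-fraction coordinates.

T1 shear: x ← x + 2·y: (1, -3) → (-5, -3); (-1, 0) → (-1, 0); (4, -4) → (-4, -4); (3, -1) → (1, -1)
T2 rotate counter-clockwise with cos θ = 7/25, sin θ = -24/25: (-5, -3) → (-107/25, 99/25); (-1, 0) → (-7/25, 24/25); (-4, -4) → (-124/25, 68/25); (1, -1) → (-17/25, -31/25)
T3 scale by (2, -2): (-107/25, 99/25) → (-214/25, -198/25); (-7/25, 24/25) → (-14/25, -48/25); (-124/25, 68/25) → (-248/25, -136/25); (-17/25, -31/25) → (-34/25, 62/25)
T4 shear: x ← x − 1/2·y: (-214/25, -198/25) → (-23/5, -198/25); (-14/25, -48/25) → (2/5, -48/25); (-248/25, -136/25) → (-36/5, -136/25); (-34/25, 62/25) → (-13/5, 62/25)

image vertices: (-23/5, -198/25), (2/5, -48/25), (-36/5, -136/25), (-13/5, 62/25)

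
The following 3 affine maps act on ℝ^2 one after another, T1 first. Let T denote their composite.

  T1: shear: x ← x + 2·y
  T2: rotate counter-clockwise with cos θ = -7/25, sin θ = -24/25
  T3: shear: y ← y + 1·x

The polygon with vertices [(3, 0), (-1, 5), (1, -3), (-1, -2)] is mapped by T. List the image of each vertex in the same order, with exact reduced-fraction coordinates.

image vertices: (-21/25, -93/25), (57/25, -194/25), (-37/25, 104/25), (-13/25, 121/25)

T1 shear: x ← x + 2·y: (3, 0) → (3, 0); (-1, 5) → (9, 5); (1, -3) → (-5, -3); (-1, -2) → (-5, -2)
T2 rotate counter-clockwise with cos θ = -7/25, sin θ = -24/25: (3, 0) → (-21/25, -72/25); (9, 5) → (57/25, -251/25); (-5, -3) → (-37/25, 141/25); (-5, -2) → (-13/25, 134/25)
T3 shear: y ← y + 1·x: (-21/25, -72/25) → (-21/25, -93/25); (57/25, -251/25) → (57/25, -194/25); (-37/25, 141/25) → (-37/25, 104/25); (-13/25, 134/25) → (-13/25, 121/25)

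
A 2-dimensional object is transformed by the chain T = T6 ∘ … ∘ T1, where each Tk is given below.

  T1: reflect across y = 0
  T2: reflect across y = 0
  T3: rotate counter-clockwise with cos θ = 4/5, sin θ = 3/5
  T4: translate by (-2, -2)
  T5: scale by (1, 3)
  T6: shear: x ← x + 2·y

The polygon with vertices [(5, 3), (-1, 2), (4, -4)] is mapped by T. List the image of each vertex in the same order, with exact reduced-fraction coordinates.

T1 reflect across y = 0: (5, 3) → (5, -3); (-1, 2) → (-1, -2); (4, -4) → (4, 4)
T2 reflect across y = 0: (5, -3) → (5, 3); (-1, -2) → (-1, 2); (4, 4) → (4, -4)
T3 rotate counter-clockwise with cos θ = 4/5, sin θ = 3/5: (5, 3) → (11/5, 27/5); (-1, 2) → (-2, 1); (4, -4) → (28/5, -4/5)
T4 translate by (-2, -2): (11/5, 27/5) → (1/5, 17/5); (-2, 1) → (-4, -1); (28/5, -4/5) → (18/5, -14/5)
T5 scale by (1, 3): (1/5, 17/5) → (1/5, 51/5); (-4, -1) → (-4, -3); (18/5, -14/5) → (18/5, -42/5)
T6 shear: x ← x + 2·y: (1/5, 51/5) → (103/5, 51/5); (-4, -3) → (-10, -3); (18/5, -42/5) → (-66/5, -42/5)

image vertices: (103/5, 51/5), (-10, -3), (-66/5, -42/5)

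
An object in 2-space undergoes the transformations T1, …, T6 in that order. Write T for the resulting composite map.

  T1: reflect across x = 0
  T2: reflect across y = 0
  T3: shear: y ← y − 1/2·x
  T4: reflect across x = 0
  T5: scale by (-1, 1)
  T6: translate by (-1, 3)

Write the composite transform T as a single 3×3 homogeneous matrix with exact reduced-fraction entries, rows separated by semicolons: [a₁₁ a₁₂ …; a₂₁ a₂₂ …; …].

T1 = [-1 0 0; 0 1 0; 0 0 1]
T2·T1 = [-1 0 0; 0 -1 0; 0 0 1]
T3·…·T1 = [-1 0 0; 1/2 -1 0; 0 0 1]
T4·…·T1 = [1 0 0; 1/2 -1 0; 0 0 1]
T5·…·T1 = [-1 0 0; 1/2 -1 0; 0 0 1]
T6·…·T1 = [-1 0 -1; 1/2 -1 3; 0 0 1]

T = [-1 0 -1; 1/2 -1 3; 0 0 1]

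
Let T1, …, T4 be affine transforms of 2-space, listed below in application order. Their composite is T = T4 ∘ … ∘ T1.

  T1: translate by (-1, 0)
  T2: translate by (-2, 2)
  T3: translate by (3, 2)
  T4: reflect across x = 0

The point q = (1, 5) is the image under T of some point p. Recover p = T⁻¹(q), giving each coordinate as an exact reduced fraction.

T1 = [1 0 -1; 0 1 0; 0 0 1]
T2·T1 = [1 0 -3; 0 1 2; 0 0 1]
T3·…·T1 = [1 0 0; 0 1 4; 0 0 1]
T4·…·T1 = [-1 0 0; 0 1 4; 0 0 1]
det M = -1; M⁻¹ = [-1 0 0; 0 1 -4; 0 0 1]
M⁻¹ · (1, 5)ᵀ = (-1, 1)ᵀ

p = (-1, 1)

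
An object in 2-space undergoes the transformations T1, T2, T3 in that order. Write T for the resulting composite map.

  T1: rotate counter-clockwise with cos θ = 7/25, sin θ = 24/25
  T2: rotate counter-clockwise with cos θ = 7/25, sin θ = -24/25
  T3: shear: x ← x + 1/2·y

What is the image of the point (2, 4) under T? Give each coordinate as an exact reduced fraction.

T(p) = (4, 4)

T1 rotate counter-clockwise with cos θ = 7/25, sin θ = 24/25: (2, 4) → (-82/25, 76/25)
T2 rotate counter-clockwise with cos θ = 7/25, sin θ = -24/25: (-82/25, 76/25) → (2, 4)
T3 shear: x ← x + 1/2·y: (2, 4) → (4, 4)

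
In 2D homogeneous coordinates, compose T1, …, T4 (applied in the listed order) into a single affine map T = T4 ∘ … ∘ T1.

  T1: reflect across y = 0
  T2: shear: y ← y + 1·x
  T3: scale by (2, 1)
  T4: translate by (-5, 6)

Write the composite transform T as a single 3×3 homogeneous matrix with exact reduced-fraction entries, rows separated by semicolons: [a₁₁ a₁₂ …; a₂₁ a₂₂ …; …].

T1 = [1 0 0; 0 -1 0; 0 0 1]
T2·T1 = [1 0 0; 1 -1 0; 0 0 1]
T3·…·T1 = [2 0 0; 1 -1 0; 0 0 1]
T4·…·T1 = [2 0 -5; 1 -1 6; 0 0 1]

T = [2 0 -5; 1 -1 6; 0 0 1]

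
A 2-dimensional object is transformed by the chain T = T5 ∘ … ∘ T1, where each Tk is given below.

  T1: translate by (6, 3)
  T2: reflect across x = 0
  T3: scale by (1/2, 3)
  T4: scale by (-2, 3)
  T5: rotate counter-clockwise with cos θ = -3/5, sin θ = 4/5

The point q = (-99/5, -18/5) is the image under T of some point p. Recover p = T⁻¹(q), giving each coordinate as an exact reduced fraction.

T1 = [1 0 6; 0 1 3; 0 0 1]
T2·T1 = [-1 0 -6; 0 1 3; 0 0 1]
T3·…·T1 = [-1/2 0 -3; 0 3 9; 0 0 1]
T4·…·T1 = [1 0 6; 0 9 27; 0 0 1]
T5·…·T1 = [-3/5 -36/5 -126/5; 4/5 -27/5 -57/5; 0 0 1]
det M = 9; M⁻¹ = [-3/5 4/5 -6; -4/45 -1/15 -3; 0 0 1]
M⁻¹ · (-99/5, -18/5)ᵀ = (3, -1)ᵀ

p = (3, -1)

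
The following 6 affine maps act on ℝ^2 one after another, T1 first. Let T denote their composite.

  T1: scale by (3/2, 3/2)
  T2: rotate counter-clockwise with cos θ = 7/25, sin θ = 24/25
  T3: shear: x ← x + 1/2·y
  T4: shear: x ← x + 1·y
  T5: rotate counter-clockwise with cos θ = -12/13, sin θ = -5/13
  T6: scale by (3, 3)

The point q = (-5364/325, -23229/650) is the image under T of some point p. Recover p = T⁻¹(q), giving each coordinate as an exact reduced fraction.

p = (5, 4)

T1 = [3/2 0 0; 0 3/2 0; 0 0 1]
T2·T1 = [21/50 -36/25 0; 36/25 21/50 0; 0 0 1]
T3·…·T1 = [57/50 -123/100 0; 36/25 21/50 0; 0 0 1]
T4·…·T1 = [129/50 -81/100 0; 36/25 21/50 0; 0 0 1]
T5·…·T1 = [-594/325 591/650 0; -1509/650 -99/1300 0; 0 0 1]
T6·…·T1 = [-1782/325 1773/650 0; -4527/650 -297/1300 0; 0 0 1]
det M = 81/4; M⁻¹ = [-11/975 -394/2925 0; 1006/2925 -88/325 0; 0 0 1]
M⁻¹ · (-5364/325, -23229/650)ᵀ = (5, 4)ᵀ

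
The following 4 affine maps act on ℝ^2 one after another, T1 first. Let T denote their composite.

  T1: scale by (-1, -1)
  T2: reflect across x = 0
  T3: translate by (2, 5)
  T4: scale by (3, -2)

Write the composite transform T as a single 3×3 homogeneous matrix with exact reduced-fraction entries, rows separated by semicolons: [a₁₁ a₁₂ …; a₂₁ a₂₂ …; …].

T = [3 0 6; 0 2 -10; 0 0 1]

T1 = [-1 0 0; 0 -1 0; 0 0 1]
T2·T1 = [1 0 0; 0 -1 0; 0 0 1]
T3·…·T1 = [1 0 2; 0 -1 5; 0 0 1]
T4·…·T1 = [3 0 6; 0 2 -10; 0 0 1]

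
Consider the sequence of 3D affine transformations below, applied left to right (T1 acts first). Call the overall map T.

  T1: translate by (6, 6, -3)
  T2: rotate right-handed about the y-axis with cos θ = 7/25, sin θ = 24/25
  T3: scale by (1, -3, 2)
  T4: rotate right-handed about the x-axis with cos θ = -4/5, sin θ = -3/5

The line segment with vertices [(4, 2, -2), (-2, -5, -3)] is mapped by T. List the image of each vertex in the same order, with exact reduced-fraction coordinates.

T1 translate by (6, 6, -3): (4, 2, -2) → (10, 8, -5); (-2, -5, -3) → (4, 1, -6)
T2 rotate right-handed about the y-axis with cos θ = 7/25, sin θ = 24/25: (10, 8, -5) → (-2, 8, -11); (4, 1, -6) → (-116/25, 1, -138/25)
T3 scale by (1, -3, 2): (-2, 8, -11) → (-2, -24, -22); (-116/25, 1, -138/25) → (-116/25, -3, -276/25)
T4 rotate right-handed about the x-axis with cos θ = -4/5, sin θ = -3/5: (-2, -24, -22) → (-2, 6, 32); (-116/25, -3, -276/25) → (-116/25, -528/125, 1329/125)

image vertices: (-2, 6, 32), (-116/25, -528/125, 1329/125)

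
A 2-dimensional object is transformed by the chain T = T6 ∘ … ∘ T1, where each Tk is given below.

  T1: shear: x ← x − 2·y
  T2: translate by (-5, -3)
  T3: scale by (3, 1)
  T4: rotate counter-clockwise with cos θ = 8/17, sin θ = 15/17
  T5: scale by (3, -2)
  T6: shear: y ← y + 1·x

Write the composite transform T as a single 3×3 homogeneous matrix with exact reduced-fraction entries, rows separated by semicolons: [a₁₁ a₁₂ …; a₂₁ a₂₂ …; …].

T = [72/17 -189/17 -225/17; -18/17 -25/17 273/17; 0 0 1]

T1 = [1 -2 0; 0 1 0; 0 0 1]
T2·T1 = [1 -2 -5; 0 1 -3; 0 0 1]
T3·…·T1 = [3 -6 -15; 0 1 -3; 0 0 1]
T4·…·T1 = [24/17 -63/17 -75/17; 45/17 -82/17 -249/17; 0 0 1]
T5·…·T1 = [72/17 -189/17 -225/17; -90/17 164/17 498/17; 0 0 1]
T6·…·T1 = [72/17 -189/17 -225/17; -18/17 -25/17 273/17; 0 0 1]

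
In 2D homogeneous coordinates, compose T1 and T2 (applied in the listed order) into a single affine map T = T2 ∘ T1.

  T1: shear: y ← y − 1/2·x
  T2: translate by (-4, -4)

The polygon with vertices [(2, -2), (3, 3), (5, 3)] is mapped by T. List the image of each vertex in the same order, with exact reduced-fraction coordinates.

image vertices: (-2, -7), (-1, -5/2), (1, -7/2)

T1 shear: y ← y − 1/2·x: (2, -2) → (2, -3); (3, 3) → (3, 3/2); (5, 3) → (5, 1/2)
T2 translate by (-4, -4): (2, -3) → (-2, -7); (3, 3/2) → (-1, -5/2); (5, 1/2) → (1, -7/2)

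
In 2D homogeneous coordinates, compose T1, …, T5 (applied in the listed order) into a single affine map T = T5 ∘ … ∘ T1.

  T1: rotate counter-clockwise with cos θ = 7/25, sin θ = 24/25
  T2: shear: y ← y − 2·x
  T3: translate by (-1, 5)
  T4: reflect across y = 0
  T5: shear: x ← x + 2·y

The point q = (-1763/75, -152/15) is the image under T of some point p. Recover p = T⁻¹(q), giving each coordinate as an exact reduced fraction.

p = (0, 7/3)

T1 = [7/25 -24/25 0; 24/25 7/25 0; 0 0 1]
T2·T1 = [7/25 -24/25 0; 2/5 11/5 0; 0 0 1]
T3·…·T1 = [7/25 -24/25 -1; 2/5 11/5 5; 0 0 1]
T4·…·T1 = [7/25 -24/25 -1; -2/5 -11/5 -5; 0 0 1]
T5·…·T1 = [-13/25 -134/25 -11; -2/5 -11/5 -5; 0 0 1]
det M = -1; M⁻¹ = [11/5 -134/25 -13/5; -2/5 13/25 -9/5; 0 0 1]
M⁻¹ · (-1763/75, -152/15)ᵀ = (0, 7/3)ᵀ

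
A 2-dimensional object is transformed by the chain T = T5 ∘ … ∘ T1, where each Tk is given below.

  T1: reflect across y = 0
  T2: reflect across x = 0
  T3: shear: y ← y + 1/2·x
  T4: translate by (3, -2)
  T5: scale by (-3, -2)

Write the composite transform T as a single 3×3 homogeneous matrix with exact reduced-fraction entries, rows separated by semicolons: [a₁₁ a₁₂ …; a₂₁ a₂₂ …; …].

T = [3 0 -9; 1 2 4; 0 0 1]

T1 = [1 0 0; 0 -1 0; 0 0 1]
T2·T1 = [-1 0 0; 0 -1 0; 0 0 1]
T3·…·T1 = [-1 0 0; -1/2 -1 0; 0 0 1]
T4·…·T1 = [-1 0 3; -1/2 -1 -2; 0 0 1]
T5·…·T1 = [3 0 -9; 1 2 4; 0 0 1]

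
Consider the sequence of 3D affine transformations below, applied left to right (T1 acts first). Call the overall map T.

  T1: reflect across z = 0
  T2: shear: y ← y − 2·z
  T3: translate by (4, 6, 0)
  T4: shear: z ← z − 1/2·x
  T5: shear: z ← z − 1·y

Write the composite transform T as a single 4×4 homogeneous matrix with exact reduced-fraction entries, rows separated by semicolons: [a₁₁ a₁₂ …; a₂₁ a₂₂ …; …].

T = [1 0 0 4; 0 1 2 6; -1/2 -1 -3 -8; 0 0 0 1]

T1 = [1 0 0 0; 0 1 0 0; 0 0 -1 0; 0 0 0 1]
T2·T1 = [1 0 0 0; 0 1 2 0; 0 0 -1 0; 0 0 0 1]
T3·…·T1 = [1 0 0 4; 0 1 2 6; 0 0 -1 0; 0 0 0 1]
T4·…·T1 = [1 0 0 4; 0 1 2 6; -1/2 0 -1 -2; 0 0 0 1]
T5·…·T1 = [1 0 0 4; 0 1 2 6; -1/2 -1 -3 -8; 0 0 0 1]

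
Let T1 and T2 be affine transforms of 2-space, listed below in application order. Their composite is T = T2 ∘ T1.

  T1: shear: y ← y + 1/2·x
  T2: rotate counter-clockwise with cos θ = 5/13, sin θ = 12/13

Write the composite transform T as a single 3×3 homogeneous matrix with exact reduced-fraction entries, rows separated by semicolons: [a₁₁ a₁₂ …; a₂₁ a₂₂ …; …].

T = [-1/13 -12/13 0; 29/26 5/13 0; 0 0 1]

T1 = [1 0 0; 1/2 1 0; 0 0 1]
T2·T1 = [-1/13 -12/13 0; 29/26 5/13 0; 0 0 1]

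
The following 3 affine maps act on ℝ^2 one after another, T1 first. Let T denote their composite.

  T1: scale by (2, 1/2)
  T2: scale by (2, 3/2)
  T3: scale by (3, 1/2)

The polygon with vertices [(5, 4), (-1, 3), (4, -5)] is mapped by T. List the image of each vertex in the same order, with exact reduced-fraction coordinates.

image vertices: (60, 3/2), (-12, 9/8), (48, -15/8)

T1 scale by (2, 1/2): (5, 4) → (10, 2); (-1, 3) → (-2, 3/2); (4, -5) → (8, -5/2)
T2 scale by (2, 3/2): (10, 2) → (20, 3); (-2, 3/2) → (-4, 9/4); (8, -5/2) → (16, -15/4)
T3 scale by (3, 1/2): (20, 3) → (60, 3/2); (-4, 9/4) → (-12, 9/8); (16, -15/4) → (48, -15/8)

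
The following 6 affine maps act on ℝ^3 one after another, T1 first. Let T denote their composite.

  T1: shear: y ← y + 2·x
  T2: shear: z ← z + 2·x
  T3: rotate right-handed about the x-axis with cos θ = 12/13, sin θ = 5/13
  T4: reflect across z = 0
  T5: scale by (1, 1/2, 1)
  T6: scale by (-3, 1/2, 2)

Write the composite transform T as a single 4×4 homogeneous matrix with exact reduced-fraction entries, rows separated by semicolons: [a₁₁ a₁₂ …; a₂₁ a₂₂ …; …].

T = [-3 0 0 0; 7/26 3/13 -5/52 0; -68/13 -10/13 -24/13 0; 0 0 0 1]

T1 = [1 0 0 0; 2 1 0 0; 0 0 1 0; 0 0 0 1]
T2·T1 = [1 0 0 0; 2 1 0 0; 2 0 1 0; 0 0 0 1]
T3·…·T1 = [1 0 0 0; 14/13 12/13 -5/13 0; 34/13 5/13 12/13 0; 0 0 0 1]
T4·…·T1 = [1 0 0 0; 14/13 12/13 -5/13 0; -34/13 -5/13 -12/13 0; 0 0 0 1]
T5·…·T1 = [1 0 0 0; 7/13 6/13 -5/26 0; -34/13 -5/13 -12/13 0; 0 0 0 1]
T6·…·T1 = [-3 0 0 0; 7/26 3/13 -5/52 0; -68/13 -10/13 -24/13 0; 0 0 0 1]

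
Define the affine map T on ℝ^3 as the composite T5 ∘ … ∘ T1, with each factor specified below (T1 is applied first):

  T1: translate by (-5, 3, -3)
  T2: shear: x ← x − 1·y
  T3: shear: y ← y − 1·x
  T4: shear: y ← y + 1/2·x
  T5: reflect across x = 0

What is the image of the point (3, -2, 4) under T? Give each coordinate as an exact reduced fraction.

T(p) = (3, 5/2, 1)

T1 translate by (-5, 3, -3): (3, -2, 4) → (-2, 1, 1)
T2 shear: x ← x − 1·y: (-2, 1, 1) → (-3, 1, 1)
T3 shear: y ← y − 1·x: (-3, 1, 1) → (-3, 4, 1)
T4 shear: y ← y + 1/2·x: (-3, 4, 1) → (-3, 5/2, 1)
T5 reflect across x = 0: (-3, 5/2, 1) → (3, 5/2, 1)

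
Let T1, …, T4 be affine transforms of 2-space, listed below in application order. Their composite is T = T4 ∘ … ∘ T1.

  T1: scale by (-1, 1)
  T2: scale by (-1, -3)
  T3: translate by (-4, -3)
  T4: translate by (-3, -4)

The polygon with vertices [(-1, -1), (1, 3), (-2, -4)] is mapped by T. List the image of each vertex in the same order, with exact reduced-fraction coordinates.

T1 scale by (-1, 1): (-1, -1) → (1, -1); (1, 3) → (-1, 3); (-2, -4) → (2, -4)
T2 scale by (-1, -3): (1, -1) → (-1, 3); (-1, 3) → (1, -9); (2, -4) → (-2, 12)
T3 translate by (-4, -3): (-1, 3) → (-5, 0); (1, -9) → (-3, -12); (-2, 12) → (-6, 9)
T4 translate by (-3, -4): (-5, 0) → (-8, -4); (-3, -12) → (-6, -16); (-6, 9) → (-9, 5)

image vertices: (-8, -4), (-6, -16), (-9, 5)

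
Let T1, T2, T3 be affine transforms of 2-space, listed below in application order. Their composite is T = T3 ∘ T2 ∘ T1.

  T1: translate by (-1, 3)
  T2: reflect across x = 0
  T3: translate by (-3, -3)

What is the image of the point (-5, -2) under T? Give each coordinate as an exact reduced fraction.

T(p) = (3, -2)

T1 translate by (-1, 3): (-5, -2) → (-6, 1)
T2 reflect across x = 0: (-6, 1) → (6, 1)
T3 translate by (-3, -3): (6, 1) → (3, -2)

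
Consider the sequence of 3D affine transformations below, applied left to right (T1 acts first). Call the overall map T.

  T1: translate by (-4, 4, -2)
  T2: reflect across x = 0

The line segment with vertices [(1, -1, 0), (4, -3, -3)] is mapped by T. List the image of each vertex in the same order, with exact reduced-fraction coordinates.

T1 translate by (-4, 4, -2): (1, -1, 0) → (-3, 3, -2); (4, -3, -3) → (0, 1, -5)
T2 reflect across x = 0: (-3, 3, -2) → (3, 3, -2); (0, 1, -5) → (0, 1, -5)

image vertices: (3, 3, -2), (0, 1, -5)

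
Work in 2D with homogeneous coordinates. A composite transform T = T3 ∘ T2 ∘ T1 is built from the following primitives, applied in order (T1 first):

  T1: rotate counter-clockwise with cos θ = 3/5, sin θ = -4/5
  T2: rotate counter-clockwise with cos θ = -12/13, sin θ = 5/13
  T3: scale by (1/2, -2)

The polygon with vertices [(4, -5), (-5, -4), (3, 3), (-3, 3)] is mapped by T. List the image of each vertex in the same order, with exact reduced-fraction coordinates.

T1 rotate counter-clockwise with cos θ = 3/5, sin θ = -4/5: (4, -5) → (-8/5, -31/5); (-5, -4) → (-31/5, 8/5); (3, 3) → (21/5, -3/5); (-3, 3) → (3/5, 21/5)
T2 rotate counter-clockwise with cos θ = -12/13, sin θ = 5/13: (-8/5, -31/5) → (251/65, 332/65); (-31/5, 8/5) → (332/65, -251/65); (21/5, -3/5) → (-237/65, 141/65); (3/5, 21/5) → (-141/65, -237/65)
T3 scale by (1/2, -2): (251/65, 332/65) → (251/130, -664/65); (332/65, -251/65) → (166/65, 502/65); (-237/65, 141/65) → (-237/130, -282/65); (-141/65, -237/65) → (-141/130, 474/65)

image vertices: (251/130, -664/65), (166/65, 502/65), (-237/130, -282/65), (-141/130, 474/65)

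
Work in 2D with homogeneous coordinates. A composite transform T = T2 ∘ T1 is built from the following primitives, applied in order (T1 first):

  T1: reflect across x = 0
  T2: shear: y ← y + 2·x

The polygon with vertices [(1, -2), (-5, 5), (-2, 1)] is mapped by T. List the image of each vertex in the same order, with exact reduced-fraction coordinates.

T1 reflect across x = 0: (1, -2) → (-1, -2); (-5, 5) → (5, 5); (-2, 1) → (2, 1)
T2 shear: y ← y + 2·x: (-1, -2) → (-1, -4); (5, 5) → (5, 15); (2, 1) → (2, 5)

image vertices: (-1, -4), (5, 15), (2, 5)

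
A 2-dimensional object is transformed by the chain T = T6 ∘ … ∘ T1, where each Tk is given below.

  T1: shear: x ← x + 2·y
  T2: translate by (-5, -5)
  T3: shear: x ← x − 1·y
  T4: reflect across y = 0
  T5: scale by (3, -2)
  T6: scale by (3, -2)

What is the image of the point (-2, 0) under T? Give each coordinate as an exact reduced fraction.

T(p) = (-18, 20)

T1 shear: x ← x + 2·y: (-2, 0) → (-2, 0)
T2 translate by (-5, -5): (-2, 0) → (-7, -5)
T3 shear: x ← x − 1·y: (-7, -5) → (-2, -5)
T4 reflect across y = 0: (-2, -5) → (-2, 5)
T5 scale by (3, -2): (-2, 5) → (-6, -10)
T6 scale by (3, -2): (-6, -10) → (-18, 20)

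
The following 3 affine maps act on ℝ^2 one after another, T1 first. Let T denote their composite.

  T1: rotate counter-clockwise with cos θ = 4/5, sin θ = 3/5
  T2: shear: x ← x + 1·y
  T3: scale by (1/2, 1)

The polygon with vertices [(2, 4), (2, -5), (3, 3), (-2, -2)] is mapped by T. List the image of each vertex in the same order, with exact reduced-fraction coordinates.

T1 rotate counter-clockwise with cos θ = 4/5, sin θ = 3/5: (2, 4) → (-4/5, 22/5); (2, -5) → (23/5, -14/5); (3, 3) → (3/5, 21/5); (-2, -2) → (-2/5, -14/5)
T2 shear: x ← x + 1·y: (-4/5, 22/5) → (18/5, 22/5); (23/5, -14/5) → (9/5, -14/5); (3/5, 21/5) → (24/5, 21/5); (-2/5, -14/5) → (-16/5, -14/5)
T3 scale by (1/2, 1): (18/5, 22/5) → (9/5, 22/5); (9/5, -14/5) → (9/10, -14/5); (24/5, 21/5) → (12/5, 21/5); (-16/5, -14/5) → (-8/5, -14/5)

image vertices: (9/5, 22/5), (9/10, -14/5), (12/5, 21/5), (-8/5, -14/5)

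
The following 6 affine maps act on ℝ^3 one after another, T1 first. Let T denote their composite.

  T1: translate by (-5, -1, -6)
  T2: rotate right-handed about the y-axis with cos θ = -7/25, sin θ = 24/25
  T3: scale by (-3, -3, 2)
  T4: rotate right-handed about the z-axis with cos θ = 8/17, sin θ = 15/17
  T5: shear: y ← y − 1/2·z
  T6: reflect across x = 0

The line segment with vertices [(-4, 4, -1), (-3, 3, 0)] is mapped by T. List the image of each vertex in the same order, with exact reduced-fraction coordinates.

T1 translate by (-5, -1, -6): (-4, 4, -1) → (-9, 3, -7); (-3, 3, 0) → (-8, 2, -6)
T2 rotate right-handed about the y-axis with cos θ = -7/25, sin θ = 24/25: (-9, 3, -7) → (-21/5, 3, 53/5); (-8, 2, -6) → (-88/25, 2, 234/25)
T3 scale by (-3, -3, 2): (-21/5, 3, 53/5) → (63/5, -9, 106/5); (-88/25, 2, 234/25) → (264/25, -6, 468/25)
T4 rotate right-handed about the z-axis with cos θ = 8/17, sin θ = 15/17: (63/5, -9, 106/5) → (1179/85, 117/17, 106/5); (264/25, -6, 468/25) → (4362/425, 552/85, 468/25)
T5 shear: y ← y − 1/2·z: (1179/85, 117/17, 106/5) → (1179/85, -316/85, 106/5); (4362/425, 552/85, 468/25) → (4362/425, -1218/425, 468/25)
T6 reflect across x = 0: (1179/85, -316/85, 106/5) → (-1179/85, -316/85, 106/5); (4362/425, -1218/425, 468/25) → (-4362/425, -1218/425, 468/25)

image vertices: (-1179/85, -316/85, 106/5), (-4362/425, -1218/425, 468/25)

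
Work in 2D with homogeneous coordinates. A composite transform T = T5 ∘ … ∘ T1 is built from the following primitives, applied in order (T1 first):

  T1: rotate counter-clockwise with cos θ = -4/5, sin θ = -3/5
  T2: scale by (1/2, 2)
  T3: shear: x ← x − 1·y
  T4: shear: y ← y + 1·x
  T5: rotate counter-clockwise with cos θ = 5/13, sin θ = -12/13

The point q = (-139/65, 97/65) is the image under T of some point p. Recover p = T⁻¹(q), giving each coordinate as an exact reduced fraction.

p = (2, -2)

T1 = [-4/5 3/5 0; -3/5 -4/5 0; 0 0 1]
T2·T1 = [-2/5 3/10 0; -6/5 -8/5 0; 0 0 1]
T3·…·T1 = [4/5 19/10 0; -6/5 -8/5 0; 0 0 1]
T4·…·T1 = [4/5 19/10 0; -2/5 3/10 0; 0 0 1]
T5·…·T1 = [-4/65 131/130 0; -58/65 -213/130 0; 0 0 1]
det M = 1; M⁻¹ = [-213/130 -131/130 0; 58/65 -4/65 0; 0 0 1]
M⁻¹ · (-139/65, 97/65)ᵀ = (2, -2)ᵀ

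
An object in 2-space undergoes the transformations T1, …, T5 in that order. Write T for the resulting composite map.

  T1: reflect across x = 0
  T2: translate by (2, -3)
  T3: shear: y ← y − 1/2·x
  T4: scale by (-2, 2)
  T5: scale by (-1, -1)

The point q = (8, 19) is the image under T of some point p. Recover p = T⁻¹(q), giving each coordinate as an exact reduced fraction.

T1 = [-1 0 0; 0 1 0; 0 0 1]
T2·T1 = [-1 0 2; 0 1 -3; 0 0 1]
T3·…·T1 = [-1 0 2; 1/2 1 -4; 0 0 1]
T4·…·T1 = [2 0 -4; 1 2 -8; 0 0 1]
T5·…·T1 = [-2 0 4; -1 -2 8; 0 0 1]
det M = 4; M⁻¹ = [-1/2 0 2; 1/4 -1/2 3; 0 0 1]
M⁻¹ · (8, 19)ᵀ = (-2, -9/2)ᵀ

p = (-2, -9/2)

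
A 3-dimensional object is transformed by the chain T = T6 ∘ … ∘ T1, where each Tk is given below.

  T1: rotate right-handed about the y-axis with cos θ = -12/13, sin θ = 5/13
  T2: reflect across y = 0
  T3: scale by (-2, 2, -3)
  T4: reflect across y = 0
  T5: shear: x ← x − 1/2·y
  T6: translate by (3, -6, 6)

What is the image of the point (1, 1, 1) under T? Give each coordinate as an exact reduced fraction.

T1 rotate right-handed about the y-axis with cos θ = -12/13, sin θ = 5/13: (1, 1, 1) → (-7/13, 1, -17/13)
T2 reflect across y = 0: (-7/13, 1, -17/13) → (-7/13, -1, -17/13)
T3 scale by (-2, 2, -3): (-7/13, -1, -17/13) → (14/13, -2, 51/13)
T4 reflect across y = 0: (14/13, -2, 51/13) → (14/13, 2, 51/13)
T5 shear: x ← x − 1/2·y: (14/13, 2, 51/13) → (1/13, 2, 51/13)
T6 translate by (3, -6, 6): (1/13, 2, 51/13) → (40/13, -4, 129/13)

T(p) = (40/13, -4, 129/13)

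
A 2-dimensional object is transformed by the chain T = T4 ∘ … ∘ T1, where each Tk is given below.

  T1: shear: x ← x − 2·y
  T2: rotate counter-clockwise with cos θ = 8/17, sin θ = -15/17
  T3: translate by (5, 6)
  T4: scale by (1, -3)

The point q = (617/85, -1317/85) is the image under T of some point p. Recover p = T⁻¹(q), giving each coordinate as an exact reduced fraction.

p = (5, 8/5)

T1 = [1 -2 0; 0 1 0; 0 0 1]
T2·T1 = [8/17 -1/17 0; -15/17 38/17 0; 0 0 1]
T3·…·T1 = [8/17 -1/17 5; -15/17 38/17 6; 0 0 1]
T4·…·T1 = [8/17 -1/17 5; 45/17 -114/17 -18; 0 0 1]
det M = -3; M⁻¹ = [38/17 -1/51 -196/17; 15/17 -8/51 -123/17; 0 0 1]
M⁻¹ · (617/85, -1317/85)ᵀ = (5, 8/5)ᵀ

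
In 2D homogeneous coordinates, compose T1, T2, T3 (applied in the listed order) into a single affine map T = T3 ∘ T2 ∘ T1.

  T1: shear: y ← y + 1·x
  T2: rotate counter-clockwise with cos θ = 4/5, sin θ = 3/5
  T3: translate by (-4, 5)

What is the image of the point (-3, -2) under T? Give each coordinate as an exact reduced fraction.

T1 shear: y ← y + 1·x: (-3, -2) → (-3, -5)
T2 rotate counter-clockwise with cos θ = 4/5, sin θ = 3/5: (-3, -5) → (3/5, -29/5)
T3 translate by (-4, 5): (3/5, -29/5) → (-17/5, -4/5)

T(p) = (-17/5, -4/5)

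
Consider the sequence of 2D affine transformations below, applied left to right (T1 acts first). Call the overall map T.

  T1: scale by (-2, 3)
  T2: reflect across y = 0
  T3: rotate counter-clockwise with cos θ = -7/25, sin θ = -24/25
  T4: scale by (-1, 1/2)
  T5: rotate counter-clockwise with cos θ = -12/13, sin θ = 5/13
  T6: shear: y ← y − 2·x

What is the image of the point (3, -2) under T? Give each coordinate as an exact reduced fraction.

T(p) = (1977/325, -5496/325)

T1 scale by (-2, 3): (3, -2) → (-6, -6)
T2 reflect across y = 0: (-6, -6) → (-6, 6)
T3 rotate counter-clockwise with cos θ = -7/25, sin θ = -24/25: (-6, 6) → (186/25, 102/25)
T4 scale by (-1, 1/2): (186/25, 102/25) → (-186/25, 51/25)
T5 rotate counter-clockwise with cos θ = -12/13, sin θ = 5/13: (-186/25, 51/25) → (1977/325, -1542/325)
T6 shear: y ← y − 2·x: (1977/325, -1542/325) → (1977/325, -5496/325)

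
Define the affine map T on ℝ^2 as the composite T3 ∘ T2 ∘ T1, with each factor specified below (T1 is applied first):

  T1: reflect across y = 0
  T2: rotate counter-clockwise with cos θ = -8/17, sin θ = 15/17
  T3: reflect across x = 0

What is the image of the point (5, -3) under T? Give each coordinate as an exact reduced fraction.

T(p) = (5, 3)

T1 reflect across y = 0: (5, -3) → (5, 3)
T2 rotate counter-clockwise with cos θ = -8/17, sin θ = 15/17: (5, 3) → (-5, 3)
T3 reflect across x = 0: (-5, 3) → (5, 3)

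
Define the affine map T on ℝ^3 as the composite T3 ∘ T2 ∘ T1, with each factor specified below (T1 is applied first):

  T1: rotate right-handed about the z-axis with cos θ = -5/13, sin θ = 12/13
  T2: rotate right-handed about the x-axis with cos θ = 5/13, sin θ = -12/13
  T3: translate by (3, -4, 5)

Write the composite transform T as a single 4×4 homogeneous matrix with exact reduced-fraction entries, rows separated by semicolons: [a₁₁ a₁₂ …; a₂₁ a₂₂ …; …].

T = [-5/13 -12/13 0 3; 60/169 -25/169 12/13 -4; -144/169 60/169 5/13 5; 0 0 0 1]

T1 = [-5/13 -12/13 0 0; 12/13 -5/13 0 0; 0 0 1 0; 0 0 0 1]
T2·T1 = [-5/13 -12/13 0 0; 60/169 -25/169 12/13 0; -144/169 60/169 5/13 0; 0 0 0 1]
T3·…·T1 = [-5/13 -12/13 0 3; 60/169 -25/169 12/13 -4; -144/169 60/169 5/13 5; 0 0 0 1]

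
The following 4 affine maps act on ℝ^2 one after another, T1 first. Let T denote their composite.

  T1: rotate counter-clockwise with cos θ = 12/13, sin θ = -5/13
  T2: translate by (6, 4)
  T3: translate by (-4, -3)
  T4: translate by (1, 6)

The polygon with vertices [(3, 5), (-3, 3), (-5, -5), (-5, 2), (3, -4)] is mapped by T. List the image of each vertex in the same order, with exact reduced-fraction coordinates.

image vertices: (100/13, 136/13), (18/13, 142/13), (-46/13, 56/13), (-11/13, 140/13), (55/13, 28/13)

T1 rotate counter-clockwise with cos θ = 12/13, sin θ = -5/13: (3, 5) → (61/13, 45/13); (-3, 3) → (-21/13, 51/13); (-5, -5) → (-85/13, -35/13); (-5, 2) → (-50/13, 49/13); (3, -4) → (16/13, -63/13)
T2 translate by (6, 4): (61/13, 45/13) → (139/13, 97/13); (-21/13, 51/13) → (57/13, 103/13); (-85/13, -35/13) → (-7/13, 17/13); (-50/13, 49/13) → (28/13, 101/13); (16/13, -63/13) → (94/13, -11/13)
T3 translate by (-4, -3): (139/13, 97/13) → (87/13, 58/13); (57/13, 103/13) → (5/13, 64/13); (-7/13, 17/13) → (-59/13, -22/13); (28/13, 101/13) → (-24/13, 62/13); (94/13, -11/13) → (42/13, -50/13)
T4 translate by (1, 6): (87/13, 58/13) → (100/13, 136/13); (5/13, 64/13) → (18/13, 142/13); (-59/13, -22/13) → (-46/13, 56/13); (-24/13, 62/13) → (-11/13, 140/13); (42/13, -50/13) → (55/13, 28/13)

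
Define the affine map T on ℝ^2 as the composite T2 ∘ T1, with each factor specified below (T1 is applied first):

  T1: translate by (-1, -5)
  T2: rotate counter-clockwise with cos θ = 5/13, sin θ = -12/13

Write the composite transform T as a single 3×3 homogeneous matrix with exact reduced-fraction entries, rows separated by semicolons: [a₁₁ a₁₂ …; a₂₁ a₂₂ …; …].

T1 = [1 0 -1; 0 1 -5; 0 0 1]
T2·T1 = [5/13 12/13 -5; -12/13 5/13 -1; 0 0 1]

T = [5/13 12/13 -5; -12/13 5/13 -1; 0 0 1]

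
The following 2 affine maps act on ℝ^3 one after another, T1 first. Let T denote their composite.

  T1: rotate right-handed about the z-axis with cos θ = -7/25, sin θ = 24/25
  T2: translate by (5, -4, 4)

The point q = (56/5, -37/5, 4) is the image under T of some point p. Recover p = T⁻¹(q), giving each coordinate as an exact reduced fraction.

p = (-5, -5, 0)

T1 = [-7/25 -24/25 0 0; 24/25 -7/25 0 0; 0 0 1 0; 0 0 0 1]
T2·T1 = [-7/25 -24/25 0 5; 24/25 -7/25 0 -4; 0 0 1 4; 0 0 0 1]
det M = 1; M⁻¹ = [-7/25 24/25 0 131/25; -24/25 -7/25 0 92/25; 0 0 1 -4; 0 0 0 1]
M⁻¹ · (56/5, -37/5, 4)ᵀ = (-5, -5, 0)ᵀ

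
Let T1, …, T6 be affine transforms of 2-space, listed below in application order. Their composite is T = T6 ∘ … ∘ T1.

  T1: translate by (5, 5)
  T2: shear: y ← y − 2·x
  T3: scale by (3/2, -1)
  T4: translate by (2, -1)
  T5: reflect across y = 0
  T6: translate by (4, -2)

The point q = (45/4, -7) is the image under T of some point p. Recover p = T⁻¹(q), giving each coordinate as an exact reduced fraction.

p = (-3/2, -4)

T1 = [1 0 5; 0 1 5; 0 0 1]
T2·T1 = [1 0 5; -2 1 -5; 0 0 1]
T3·…·T1 = [3/2 0 15/2; 2 -1 5; 0 0 1]
T4·…·T1 = [3/2 0 19/2; 2 -1 4; 0 0 1]
T5·…·T1 = [3/2 0 19/2; -2 1 -4; 0 0 1]
T6·…·T1 = [3/2 0 27/2; -2 1 -6; 0 0 1]
det M = 3/2; M⁻¹ = [2/3 0 -9; 4/3 1 -12; 0 0 1]
M⁻¹ · (45/4, -7)ᵀ = (-3/2, -4)ᵀ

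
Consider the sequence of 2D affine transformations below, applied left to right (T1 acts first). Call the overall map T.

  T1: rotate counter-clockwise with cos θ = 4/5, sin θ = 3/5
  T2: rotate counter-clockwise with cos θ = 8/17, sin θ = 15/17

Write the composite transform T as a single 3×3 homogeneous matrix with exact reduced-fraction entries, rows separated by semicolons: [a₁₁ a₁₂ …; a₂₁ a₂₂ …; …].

T1 = [4/5 -3/5 0; 3/5 4/5 0; 0 0 1]
T2·T1 = [-13/85 -84/85 0; 84/85 -13/85 0; 0 0 1]

T = [-13/85 -84/85 0; 84/85 -13/85 0; 0 0 1]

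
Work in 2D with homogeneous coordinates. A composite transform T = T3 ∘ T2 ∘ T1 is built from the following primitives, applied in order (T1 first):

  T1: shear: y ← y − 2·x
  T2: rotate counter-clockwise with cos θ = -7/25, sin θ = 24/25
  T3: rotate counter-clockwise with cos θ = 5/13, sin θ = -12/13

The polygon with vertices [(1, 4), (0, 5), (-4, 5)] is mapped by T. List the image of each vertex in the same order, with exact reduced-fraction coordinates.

T1 shear: y ← y − 2·x: (1, 4) → (1, 2); (0, 5) → (0, 5); (-4, 5) → (-4, 13)
T2 rotate counter-clockwise with cos θ = -7/25, sin θ = 24/25: (1, 2) → (-11/5, 2/5); (0, 5) → (-24/5, -7/5); (-4, 13) → (-284/25, -187/25)
T3 rotate counter-clockwise with cos θ = 5/13, sin θ = -12/13: (-11/5, 2/5) → (-31/65, 142/65); (-24/5, -7/5) → (-204/65, 253/65); (-284/25, -187/25) → (-3664/325, 2473/325)

image vertices: (-31/65, 142/65), (-204/65, 253/65), (-3664/325, 2473/325)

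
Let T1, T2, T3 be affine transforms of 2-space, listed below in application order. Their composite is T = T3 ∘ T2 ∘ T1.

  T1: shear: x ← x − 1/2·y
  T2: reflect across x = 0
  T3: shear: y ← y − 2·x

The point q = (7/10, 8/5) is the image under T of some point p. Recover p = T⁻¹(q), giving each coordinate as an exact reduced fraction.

T1 = [1 -1/2 0; 0 1 0; 0 0 1]
T2·T1 = [-1 1/2 0; 0 1 0; 0 0 1]
T3·…·T1 = [-1 1/2 0; 2 0 0; 0 0 1]
det M = -1; M⁻¹ = [0 1/2 0; 2 1 0; 0 0 1]
M⁻¹ · (7/10, 8/5)ᵀ = (4/5, 3)ᵀ

p = (4/5, 3)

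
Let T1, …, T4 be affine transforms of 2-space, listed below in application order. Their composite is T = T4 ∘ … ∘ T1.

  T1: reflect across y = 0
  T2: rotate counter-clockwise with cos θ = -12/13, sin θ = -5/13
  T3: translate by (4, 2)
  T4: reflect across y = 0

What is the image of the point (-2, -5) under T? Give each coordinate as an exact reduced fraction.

T1 reflect across y = 0: (-2, -5) → (-2, 5)
T2 rotate counter-clockwise with cos θ = -12/13, sin θ = -5/13: (-2, 5) → (49/13, -50/13)
T3 translate by (4, 2): (49/13, -50/13) → (101/13, -24/13)
T4 reflect across y = 0: (101/13, -24/13) → (101/13, 24/13)

T(p) = (101/13, 24/13)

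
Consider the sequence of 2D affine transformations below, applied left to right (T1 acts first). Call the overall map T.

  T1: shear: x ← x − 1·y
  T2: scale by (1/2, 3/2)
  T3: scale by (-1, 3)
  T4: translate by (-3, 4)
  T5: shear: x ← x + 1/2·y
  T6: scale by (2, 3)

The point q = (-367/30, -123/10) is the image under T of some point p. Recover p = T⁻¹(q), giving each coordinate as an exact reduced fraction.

p = (1/3, -9/5)

T1 = [1 -1 0; 0 1 0; 0 0 1]
T2·T1 = [1/2 -1/2 0; 0 3/2 0; 0 0 1]
T3·…·T1 = [-1/2 1/2 0; 0 9/2 0; 0 0 1]
T4·…·T1 = [-1/2 1/2 -3; 0 9/2 4; 0 0 1]
T5·…·T1 = [-1/2 11/4 -1; 0 9/2 4; 0 0 1]
T6·…·T1 = [-1 11/2 -2; 0 27/2 12; 0 0 1]
det M = -27/2; M⁻¹ = [-1 11/27 -62/9; 0 2/27 -8/9; 0 0 1]
M⁻¹ · (-367/30, -123/10)ᵀ = (1/3, -9/5)ᵀ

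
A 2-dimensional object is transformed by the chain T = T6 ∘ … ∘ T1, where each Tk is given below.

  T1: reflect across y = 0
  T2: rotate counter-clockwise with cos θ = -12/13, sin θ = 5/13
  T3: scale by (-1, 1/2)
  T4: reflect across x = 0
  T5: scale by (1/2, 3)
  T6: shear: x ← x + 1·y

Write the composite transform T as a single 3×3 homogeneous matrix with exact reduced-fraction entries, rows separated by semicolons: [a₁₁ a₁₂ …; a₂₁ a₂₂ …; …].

T1 = [1 0 0; 0 -1 0; 0 0 1]
T2·T1 = [-12/13 5/13 0; 5/13 12/13 0; 0 0 1]
T3·…·T1 = [12/13 -5/13 0; 5/26 6/13 0; 0 0 1]
T4·…·T1 = [-12/13 5/13 0; 5/26 6/13 0; 0 0 1]
T5·…·T1 = [-6/13 5/26 0; 15/26 18/13 0; 0 0 1]
T6·…·T1 = [3/26 41/26 0; 15/26 18/13 0; 0 0 1]

T = [3/26 41/26 0; 15/26 18/13 0; 0 0 1]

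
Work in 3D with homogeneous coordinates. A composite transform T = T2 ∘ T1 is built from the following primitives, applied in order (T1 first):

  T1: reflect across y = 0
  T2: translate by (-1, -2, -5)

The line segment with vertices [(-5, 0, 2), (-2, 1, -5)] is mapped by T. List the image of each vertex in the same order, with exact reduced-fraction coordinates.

T1 reflect across y = 0: (-5, 0, 2) → (-5, 0, 2); (-2, 1, -5) → (-2, -1, -5)
T2 translate by (-1, -2, -5): (-5, 0, 2) → (-6, -2, -3); (-2, -1, -5) → (-3, -3, -10)

image vertices: (-6, -2, -3), (-3, -3, -10)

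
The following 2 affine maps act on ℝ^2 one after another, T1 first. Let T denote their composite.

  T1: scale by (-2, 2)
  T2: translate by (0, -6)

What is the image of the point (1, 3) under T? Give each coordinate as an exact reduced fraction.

T(p) = (-2, 0)

T1 scale by (-2, 2): (1, 3) → (-2, 6)
T2 translate by (0, -6): (-2, 6) → (-2, 0)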